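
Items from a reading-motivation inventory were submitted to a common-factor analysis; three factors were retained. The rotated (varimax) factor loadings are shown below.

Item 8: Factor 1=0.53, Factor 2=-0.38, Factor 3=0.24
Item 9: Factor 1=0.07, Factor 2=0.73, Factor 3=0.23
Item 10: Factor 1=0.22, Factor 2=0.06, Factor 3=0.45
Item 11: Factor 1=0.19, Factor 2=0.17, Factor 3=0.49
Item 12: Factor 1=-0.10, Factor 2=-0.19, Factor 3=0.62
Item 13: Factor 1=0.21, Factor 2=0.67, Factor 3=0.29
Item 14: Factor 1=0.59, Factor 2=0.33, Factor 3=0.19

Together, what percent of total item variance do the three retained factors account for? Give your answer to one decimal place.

Communalities: 0.4829, 0.5907, 0.2545, 0.3051, 0.4305, 0.5771, 0.4931; Σh² = 3.1339.
Total variance with 7 standardized items is 7, so the solution explains 3.1339/7 = 0.4477 = 44.77%.

44.8%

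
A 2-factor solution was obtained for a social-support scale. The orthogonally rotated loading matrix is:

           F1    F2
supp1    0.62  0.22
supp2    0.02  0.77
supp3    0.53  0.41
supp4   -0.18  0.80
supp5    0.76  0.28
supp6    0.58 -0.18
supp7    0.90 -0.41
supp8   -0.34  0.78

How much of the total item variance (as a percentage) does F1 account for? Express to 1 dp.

31.7%

SS loadings for F1 = 0.62² + 0.02² + 0.53² + (-0.18)² + 0.76² + 0.58² + 0.90² + (-0.34)² = 2.5377
With 8 standardized items, total variance = 8. Proportion = 2.5377/8 = 0.3172 → 31.72%.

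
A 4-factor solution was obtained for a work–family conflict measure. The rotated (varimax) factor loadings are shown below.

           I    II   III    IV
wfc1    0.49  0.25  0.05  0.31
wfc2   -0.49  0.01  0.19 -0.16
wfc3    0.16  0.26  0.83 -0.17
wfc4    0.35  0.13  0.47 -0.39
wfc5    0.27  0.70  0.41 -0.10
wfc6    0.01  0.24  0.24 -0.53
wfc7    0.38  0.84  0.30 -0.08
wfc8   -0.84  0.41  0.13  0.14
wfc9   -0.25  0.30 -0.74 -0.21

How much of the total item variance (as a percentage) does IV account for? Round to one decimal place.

7.4%

SS loadings for IV = 0.31² + (-0.16)² + (-0.17)² + (-0.39)² + (-0.10)² + (-0.53)² + (-0.08)² + 0.14² + (-0.21)² = 0.6637
With 9 standardized items, total variance = 9. Proportion = 0.6637/9 = 0.0737 → 7.37%.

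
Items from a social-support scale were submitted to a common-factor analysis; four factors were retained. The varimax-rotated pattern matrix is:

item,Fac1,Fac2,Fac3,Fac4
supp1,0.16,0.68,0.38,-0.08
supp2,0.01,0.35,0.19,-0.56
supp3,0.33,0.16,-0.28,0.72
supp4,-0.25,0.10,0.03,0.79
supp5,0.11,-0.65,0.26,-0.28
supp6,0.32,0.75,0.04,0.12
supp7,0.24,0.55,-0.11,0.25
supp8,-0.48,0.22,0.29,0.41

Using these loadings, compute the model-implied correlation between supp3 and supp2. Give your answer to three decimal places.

r̂ = Σ λ_i·λ_j across factors = (0.33)(0.01) + (0.16)(0.35) + (-0.28)(0.19) + (0.72)(-0.56)
  = +0.0033 +0.0560 -0.0532 -0.4032 = -0.3971

-0.397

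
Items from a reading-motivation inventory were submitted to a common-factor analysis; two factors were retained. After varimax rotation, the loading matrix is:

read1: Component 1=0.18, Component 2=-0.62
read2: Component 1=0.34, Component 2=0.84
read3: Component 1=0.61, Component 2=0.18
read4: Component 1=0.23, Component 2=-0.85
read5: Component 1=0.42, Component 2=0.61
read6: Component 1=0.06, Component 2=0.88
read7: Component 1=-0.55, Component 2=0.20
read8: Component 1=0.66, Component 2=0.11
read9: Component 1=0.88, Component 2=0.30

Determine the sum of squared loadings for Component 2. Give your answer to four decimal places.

SS loadings for Component 2 = (-0.62)² + 0.84² + 0.18² + (-0.85)² + 0.61² + 0.88² + 0.20² + 0.11² + 0.30² = 0.3844 + 0.7056 + 0.0324 + 0.7225 + 0.3721 + 0.7744 + 0.0400 + 0.0121 + 0.0900 = 3.1335

3.1335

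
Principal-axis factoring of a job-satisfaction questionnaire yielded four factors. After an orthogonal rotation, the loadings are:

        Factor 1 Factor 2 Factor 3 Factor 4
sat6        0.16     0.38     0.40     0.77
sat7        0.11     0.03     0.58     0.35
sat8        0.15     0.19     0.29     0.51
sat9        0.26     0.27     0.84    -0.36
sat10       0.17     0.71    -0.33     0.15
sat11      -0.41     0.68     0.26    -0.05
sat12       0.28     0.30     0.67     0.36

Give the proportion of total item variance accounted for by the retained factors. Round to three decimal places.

0.698

SS loadings by factor: 0.4032, 1.3108, 1.9115, 1.2597; total = 4.8852.
Total variance with 7 standardized items is 7, so the solution explains 4.8852/7 = 0.6979.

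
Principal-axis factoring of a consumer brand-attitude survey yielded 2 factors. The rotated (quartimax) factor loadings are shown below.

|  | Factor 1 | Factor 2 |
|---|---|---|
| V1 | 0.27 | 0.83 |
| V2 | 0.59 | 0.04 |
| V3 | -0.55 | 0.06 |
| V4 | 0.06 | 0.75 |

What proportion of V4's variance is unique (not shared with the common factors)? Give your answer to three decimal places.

h² = 0.06² + 0.75² = 0.0036 + 0.5625 = 0.5661
Uniqueness u² = 1 − h² = 1 − 0.5661 = 0.4339

0.434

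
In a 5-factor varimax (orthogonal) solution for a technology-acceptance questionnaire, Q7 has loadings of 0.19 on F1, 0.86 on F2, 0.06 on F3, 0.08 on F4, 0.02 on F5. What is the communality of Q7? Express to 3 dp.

0.786

h² = 0.19² + 0.86² + 0.06² + 0.08² + 0.02² = 0.0361 + 0.7396 + 0.0036 + 0.0064 + 0.0004 = 0.7861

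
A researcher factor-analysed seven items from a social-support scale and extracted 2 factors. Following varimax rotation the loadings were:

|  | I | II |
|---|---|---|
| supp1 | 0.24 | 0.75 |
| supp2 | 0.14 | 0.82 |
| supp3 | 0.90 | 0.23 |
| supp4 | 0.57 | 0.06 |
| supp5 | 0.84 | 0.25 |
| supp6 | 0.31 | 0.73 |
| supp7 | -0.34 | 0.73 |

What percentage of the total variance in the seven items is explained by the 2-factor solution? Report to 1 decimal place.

65.0%

SS loadings by factor: 2.1294, 2.4197; total = 4.5491.
Total variance with 7 standardized items is 7, so the solution explains 4.5491/7 = 0.6499 = 64.99%.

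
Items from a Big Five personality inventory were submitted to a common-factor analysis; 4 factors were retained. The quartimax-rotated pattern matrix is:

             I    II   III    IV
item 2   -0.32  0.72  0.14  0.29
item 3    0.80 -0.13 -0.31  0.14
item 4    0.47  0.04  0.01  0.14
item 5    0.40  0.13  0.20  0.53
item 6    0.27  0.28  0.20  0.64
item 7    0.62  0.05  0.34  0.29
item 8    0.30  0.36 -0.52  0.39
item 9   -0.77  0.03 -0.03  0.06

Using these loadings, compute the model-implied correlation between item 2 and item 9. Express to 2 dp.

0.28

r̂ = Σ λ_i·λ_j across factors = (-0.32)(-0.77) + (0.72)(0.03) + (0.14)(-0.03) + (0.29)(0.06)
  = +0.2464 +0.0216 -0.0042 +0.0174 = 0.2812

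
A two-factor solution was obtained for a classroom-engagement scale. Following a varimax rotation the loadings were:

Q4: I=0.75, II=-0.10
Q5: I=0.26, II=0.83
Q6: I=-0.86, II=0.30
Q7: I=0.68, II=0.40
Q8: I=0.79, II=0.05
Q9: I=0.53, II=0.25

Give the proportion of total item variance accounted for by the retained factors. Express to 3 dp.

0.625

SS loadings by factor: 2.7371, 1.0139; total = 3.7510.
Total variance with 6 standardized items is 6, so the solution explains 3.7510/6 = 0.6252.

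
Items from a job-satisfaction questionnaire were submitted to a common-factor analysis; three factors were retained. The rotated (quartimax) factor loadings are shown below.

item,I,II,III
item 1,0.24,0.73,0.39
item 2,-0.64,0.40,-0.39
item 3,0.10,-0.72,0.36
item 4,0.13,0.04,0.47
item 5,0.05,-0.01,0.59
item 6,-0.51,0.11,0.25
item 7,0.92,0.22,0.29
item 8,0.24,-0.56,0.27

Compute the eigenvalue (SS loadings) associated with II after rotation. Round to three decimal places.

SS loadings for II = 0.73² + 0.40² + (-0.72)² + 0.04² + (-0.01)² + 0.11² + 0.22² + (-0.56)² = 0.5329 + 0.1600 + 0.5184 + 0.0016 + 0.0001 + 0.0121 + 0.0484 + 0.3136 = 1.5871

1.587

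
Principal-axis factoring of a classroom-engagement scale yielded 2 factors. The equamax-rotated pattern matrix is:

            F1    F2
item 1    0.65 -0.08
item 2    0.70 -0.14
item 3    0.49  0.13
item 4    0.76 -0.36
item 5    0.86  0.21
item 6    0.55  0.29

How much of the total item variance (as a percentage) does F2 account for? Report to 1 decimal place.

SS loadings for F2 = (-0.08)² + (-0.14)² + 0.13² + (-0.36)² + 0.21² + 0.29² = 0.3007
With 6 standardized items, total variance = 6. Proportion = 0.3007/6 = 0.0501 → 5.01%.

5.0%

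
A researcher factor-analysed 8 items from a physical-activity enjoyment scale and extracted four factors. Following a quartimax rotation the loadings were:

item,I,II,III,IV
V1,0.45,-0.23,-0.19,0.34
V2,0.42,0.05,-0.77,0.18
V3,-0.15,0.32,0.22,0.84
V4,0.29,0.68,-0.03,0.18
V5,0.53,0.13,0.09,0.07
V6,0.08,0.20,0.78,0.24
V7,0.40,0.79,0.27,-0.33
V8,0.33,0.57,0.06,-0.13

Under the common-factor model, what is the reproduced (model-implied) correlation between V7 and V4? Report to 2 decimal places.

r̂ = Σ λ_i·λ_j across factors = (0.40)(0.29) + (0.79)(0.68) + (0.27)(-0.03) + (-0.33)(0.18)
  = +0.1160 +0.5372 -0.0081 -0.0594 = 0.5857

0.59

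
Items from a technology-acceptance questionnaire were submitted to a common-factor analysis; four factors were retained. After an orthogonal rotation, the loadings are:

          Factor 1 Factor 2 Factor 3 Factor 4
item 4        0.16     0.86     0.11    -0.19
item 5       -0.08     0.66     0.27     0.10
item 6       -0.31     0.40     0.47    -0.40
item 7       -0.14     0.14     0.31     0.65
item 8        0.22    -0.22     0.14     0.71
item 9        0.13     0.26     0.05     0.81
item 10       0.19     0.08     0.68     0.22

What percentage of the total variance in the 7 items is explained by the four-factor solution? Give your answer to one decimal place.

SS loadings by factor: 0.2491, 1.4772, 0.8865, 1.8372; total = 4.4500.
Total variance with 7 standardized items is 7, so the solution explains 4.4500/7 = 0.6357 = 63.57%.

63.6%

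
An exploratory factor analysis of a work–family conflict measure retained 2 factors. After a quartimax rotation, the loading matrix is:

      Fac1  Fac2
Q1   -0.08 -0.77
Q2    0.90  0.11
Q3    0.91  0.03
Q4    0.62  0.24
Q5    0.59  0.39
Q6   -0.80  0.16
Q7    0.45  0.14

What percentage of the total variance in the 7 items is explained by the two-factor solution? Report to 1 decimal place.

Communalities: 0.5993, 0.8221, 0.8290, 0.4420, 0.5002, 0.6656, 0.2221; Σh² = 4.0803.
Total variance with 7 standardized items is 7, so the solution explains 4.0803/7 = 0.5829 = 58.29%.

58.3%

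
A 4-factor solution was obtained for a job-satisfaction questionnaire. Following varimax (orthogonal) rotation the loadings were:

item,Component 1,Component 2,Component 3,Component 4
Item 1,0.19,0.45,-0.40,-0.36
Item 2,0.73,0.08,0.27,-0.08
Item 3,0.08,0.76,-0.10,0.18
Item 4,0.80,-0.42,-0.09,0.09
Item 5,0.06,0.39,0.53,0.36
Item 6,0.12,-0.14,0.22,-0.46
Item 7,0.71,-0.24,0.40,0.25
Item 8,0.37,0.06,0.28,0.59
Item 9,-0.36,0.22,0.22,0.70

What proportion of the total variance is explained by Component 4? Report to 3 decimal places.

0.158

SS loadings for Component 4 = (-0.36)² + (-0.08)² + 0.18² + 0.09² + 0.36² + (-0.46)² + 0.25² + 0.59² + 0.70² = 1.4183
Proportion of variance = 1.4183 / 9 = 0.1576.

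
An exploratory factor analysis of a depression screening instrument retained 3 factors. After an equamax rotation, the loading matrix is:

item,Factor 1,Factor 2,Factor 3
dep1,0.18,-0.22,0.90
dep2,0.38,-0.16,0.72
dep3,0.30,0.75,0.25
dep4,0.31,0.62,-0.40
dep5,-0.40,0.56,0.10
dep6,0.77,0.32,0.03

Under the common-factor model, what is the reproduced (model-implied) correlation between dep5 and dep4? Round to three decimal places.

0.183

r̂ = Σ λ_i·λ_j across factors = (-0.40)(0.31) + (0.56)(0.62) + (0.10)(-0.40)
  = -0.1240 +0.3472 -0.0400 = 0.1832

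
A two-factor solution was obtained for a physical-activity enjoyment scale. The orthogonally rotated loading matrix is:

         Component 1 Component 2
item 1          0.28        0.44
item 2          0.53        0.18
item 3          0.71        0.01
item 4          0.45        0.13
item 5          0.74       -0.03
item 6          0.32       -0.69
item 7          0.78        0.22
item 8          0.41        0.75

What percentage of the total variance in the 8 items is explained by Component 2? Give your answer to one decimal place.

SS loadings for Component 2 = 0.44² + 0.18² + 0.01² + 0.13² + (-0.03)² + (-0.69)² + 0.22² + 0.75² = 1.3309
With 8 standardized items, total variance = 8. Proportion = 1.3309/8 = 0.1664 → 16.64%.

16.6%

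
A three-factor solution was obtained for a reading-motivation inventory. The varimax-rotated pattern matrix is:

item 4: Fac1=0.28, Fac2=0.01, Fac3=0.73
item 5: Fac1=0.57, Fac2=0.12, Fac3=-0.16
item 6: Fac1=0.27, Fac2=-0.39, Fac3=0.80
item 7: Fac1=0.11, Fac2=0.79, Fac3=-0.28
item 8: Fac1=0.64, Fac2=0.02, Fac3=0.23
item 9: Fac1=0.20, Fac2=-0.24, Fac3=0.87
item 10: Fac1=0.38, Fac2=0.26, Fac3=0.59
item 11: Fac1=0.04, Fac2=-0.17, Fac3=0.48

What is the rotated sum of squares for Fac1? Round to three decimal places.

SS loadings for Fac1 = 0.28² + 0.57² + 0.27² + 0.11² + 0.64² + 0.20² + 0.38² + 0.04² = 0.0784 + 0.3249 + 0.0729 + 0.0121 + 0.4096 + 0.0400 + 0.1444 + 0.0016 = 1.0839

1.084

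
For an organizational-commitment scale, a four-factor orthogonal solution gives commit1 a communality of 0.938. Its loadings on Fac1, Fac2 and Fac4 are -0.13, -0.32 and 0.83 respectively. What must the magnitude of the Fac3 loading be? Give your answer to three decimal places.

0.360

Under orthogonal rotation h² = Σλ², so λ_Fac3² = h² − (0.8082) = 0.938 − 0.8082 = 0.1298.
|λ| = √0.1298 = 0.3603.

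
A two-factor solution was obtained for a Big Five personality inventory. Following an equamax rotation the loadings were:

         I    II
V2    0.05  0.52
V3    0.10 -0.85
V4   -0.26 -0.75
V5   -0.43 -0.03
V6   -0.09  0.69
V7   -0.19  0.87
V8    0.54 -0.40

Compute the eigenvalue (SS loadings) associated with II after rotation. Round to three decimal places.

2.949

SS loadings for II = 0.52² + (-0.85)² + (-0.75)² + (-0.03)² + 0.69² + 0.87² + (-0.40)² = 0.2704 + 0.7225 + 0.5625 + 0.0009 + 0.4761 + 0.7569 + 0.1600 = 2.9493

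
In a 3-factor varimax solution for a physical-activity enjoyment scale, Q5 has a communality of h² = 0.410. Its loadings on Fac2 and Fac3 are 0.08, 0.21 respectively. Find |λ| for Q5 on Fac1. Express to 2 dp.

Under orthogonal rotation h² = Σλ², so λ_Fac1² = h² − (0.0505) = 0.410 − 0.0505 = 0.3595.
|λ| = √0.3595 = 0.5996.

0.60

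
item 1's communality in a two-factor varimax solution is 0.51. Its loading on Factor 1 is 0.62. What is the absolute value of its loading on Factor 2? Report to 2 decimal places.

0.35

Under orthogonal rotation h² = Σλ², so λ_Factor 2² = h² − (0.3844) = 0.51 − 0.3844 = 0.1256.
|λ| = √0.1256 = 0.3544.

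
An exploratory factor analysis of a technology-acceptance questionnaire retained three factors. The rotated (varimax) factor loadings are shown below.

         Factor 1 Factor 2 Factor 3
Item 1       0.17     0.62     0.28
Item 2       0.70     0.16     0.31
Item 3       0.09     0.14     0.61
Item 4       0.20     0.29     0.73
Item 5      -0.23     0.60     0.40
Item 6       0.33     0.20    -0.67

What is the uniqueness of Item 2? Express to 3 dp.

0.388

h² = 0.70² + 0.16² + 0.31² = 0.4900 + 0.0256 + 0.0961 = 0.6117
Uniqueness u² = 1 − h² = 1 − 0.6117 = 0.3883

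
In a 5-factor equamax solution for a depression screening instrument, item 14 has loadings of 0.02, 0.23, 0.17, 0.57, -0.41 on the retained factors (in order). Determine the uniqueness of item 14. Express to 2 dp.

0.42

h² = 0.02² + 0.23² + 0.17² + 0.57² + (-0.41)² = 0.0004 + 0.0529 + 0.0289 + 0.3249 + 0.1681 = 0.5752
Uniqueness u² = 1 − h² = 1 − 0.5752 = 0.4248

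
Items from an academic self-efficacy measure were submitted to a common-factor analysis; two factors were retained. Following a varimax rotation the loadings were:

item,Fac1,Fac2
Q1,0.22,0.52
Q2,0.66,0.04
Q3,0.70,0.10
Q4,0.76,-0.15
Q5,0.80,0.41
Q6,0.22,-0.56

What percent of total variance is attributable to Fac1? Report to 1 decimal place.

37.3%

SS loadings for Fac1 = 0.22² + 0.66² + 0.70² + 0.76² + 0.80² + 0.22² = 2.2400
With 6 standardized items, total variance = 6. Proportion = 2.2400/6 = 0.3733 → 37.33%.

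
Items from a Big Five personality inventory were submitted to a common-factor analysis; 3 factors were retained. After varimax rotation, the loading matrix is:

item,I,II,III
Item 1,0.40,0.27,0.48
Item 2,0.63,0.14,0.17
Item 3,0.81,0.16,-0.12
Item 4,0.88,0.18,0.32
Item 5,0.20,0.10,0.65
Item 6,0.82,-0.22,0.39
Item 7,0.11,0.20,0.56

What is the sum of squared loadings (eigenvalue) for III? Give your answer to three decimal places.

1.264

SS loadings for III = 0.48² + 0.17² + (-0.12)² + 0.32² + 0.65² + 0.39² + 0.56² = 0.2304 + 0.0289 + 0.0144 + 0.1024 + 0.4225 + 0.1521 + 0.3136 = 1.2643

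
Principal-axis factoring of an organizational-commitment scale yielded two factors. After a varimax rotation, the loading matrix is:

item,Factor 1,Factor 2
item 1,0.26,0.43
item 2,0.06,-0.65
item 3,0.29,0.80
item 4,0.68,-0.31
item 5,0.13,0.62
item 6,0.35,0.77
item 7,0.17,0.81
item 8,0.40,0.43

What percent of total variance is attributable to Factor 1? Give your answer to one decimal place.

11.8%

SS loadings for Factor 1 = 0.26² + 0.06² + 0.29² + 0.68² + 0.13² + 0.35² + 0.17² + 0.40² = 0.9460
With 8 standardized items, total variance = 8. Proportion = 0.9460/8 = 0.1183 → 11.83%.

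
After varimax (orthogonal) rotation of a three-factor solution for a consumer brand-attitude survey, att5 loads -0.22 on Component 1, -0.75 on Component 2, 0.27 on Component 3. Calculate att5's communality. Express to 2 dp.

h² = (-0.22)² + (-0.75)² + 0.27² = 0.0484 + 0.5625 + 0.0729 = 0.6838

0.68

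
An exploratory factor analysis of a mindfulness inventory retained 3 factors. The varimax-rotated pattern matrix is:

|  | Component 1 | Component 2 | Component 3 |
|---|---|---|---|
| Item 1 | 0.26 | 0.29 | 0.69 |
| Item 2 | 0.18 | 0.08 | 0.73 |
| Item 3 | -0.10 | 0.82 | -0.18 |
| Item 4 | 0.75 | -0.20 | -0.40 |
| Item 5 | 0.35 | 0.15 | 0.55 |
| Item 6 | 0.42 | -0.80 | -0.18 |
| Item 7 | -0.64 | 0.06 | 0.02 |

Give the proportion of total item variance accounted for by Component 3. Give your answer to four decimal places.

SS loadings for Component 3 = 0.69² + 0.73² + (-0.18)² + (-0.40)² + 0.55² + (-0.18)² + 0.02² = 1.5367
Proportion of variance = 1.5367 / 7 = 0.2195.

0.2195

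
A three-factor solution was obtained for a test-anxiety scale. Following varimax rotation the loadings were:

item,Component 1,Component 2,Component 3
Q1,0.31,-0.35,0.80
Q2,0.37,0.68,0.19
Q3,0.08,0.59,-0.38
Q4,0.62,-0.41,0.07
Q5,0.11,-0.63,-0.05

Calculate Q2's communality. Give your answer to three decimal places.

h² = 0.37² + 0.68² + 0.19² = 0.1369 + 0.4624 + 0.0361 = 0.6354

0.635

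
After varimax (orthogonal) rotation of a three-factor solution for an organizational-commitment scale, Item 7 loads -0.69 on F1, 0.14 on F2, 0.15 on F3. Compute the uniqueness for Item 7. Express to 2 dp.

h² = (-0.69)² + 0.14² + 0.15² = 0.4761 + 0.0196 + 0.0225 = 0.5182
Uniqueness u² = 1 − h² = 1 − 0.5182 = 0.4818

0.48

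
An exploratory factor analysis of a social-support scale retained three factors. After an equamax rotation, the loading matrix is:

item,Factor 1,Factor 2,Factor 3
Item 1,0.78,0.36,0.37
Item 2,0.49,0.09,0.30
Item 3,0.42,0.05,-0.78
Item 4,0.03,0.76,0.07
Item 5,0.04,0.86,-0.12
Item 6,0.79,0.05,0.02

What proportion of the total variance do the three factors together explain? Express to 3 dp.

0.661

Communalities: 0.8749, 0.3382, 0.7873, 0.5834, 0.7556, 0.6270; Σh² = 3.9664.
Total variance with 6 standardized items is 6, so the solution explains 3.9664/6 = 0.6611.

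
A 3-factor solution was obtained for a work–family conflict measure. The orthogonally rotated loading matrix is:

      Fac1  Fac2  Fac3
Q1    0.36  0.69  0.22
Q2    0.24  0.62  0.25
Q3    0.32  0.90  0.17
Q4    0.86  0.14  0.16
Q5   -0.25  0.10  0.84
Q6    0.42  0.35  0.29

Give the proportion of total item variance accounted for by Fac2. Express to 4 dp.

SS loadings for Fac2 = 0.69² + 0.62² + 0.90² + 0.14² + 0.10² + 0.35² = 1.8226
Proportion of variance = 1.8226 / 6 = 0.3038.

0.3038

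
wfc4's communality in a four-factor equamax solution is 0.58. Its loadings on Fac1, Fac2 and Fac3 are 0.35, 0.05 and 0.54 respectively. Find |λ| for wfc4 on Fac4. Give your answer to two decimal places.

Under orthogonal rotation h² = Σλ², so λ_Fac4² = h² − (0.4166) = 0.58 − 0.4166 = 0.1634.
|λ| = √0.1634 = 0.4042.

0.40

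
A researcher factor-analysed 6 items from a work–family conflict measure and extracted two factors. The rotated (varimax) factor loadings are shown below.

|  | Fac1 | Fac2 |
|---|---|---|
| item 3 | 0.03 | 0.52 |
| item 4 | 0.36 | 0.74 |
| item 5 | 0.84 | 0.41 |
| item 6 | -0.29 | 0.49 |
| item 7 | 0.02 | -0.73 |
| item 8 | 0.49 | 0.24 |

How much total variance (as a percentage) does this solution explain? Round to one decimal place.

49.6%

SS loadings by factor: 1.1607, 1.8167; total = 2.9774.
Total variance with 6 standardized items is 6, so the solution explains 2.9774/6 = 0.4962 = 49.62%.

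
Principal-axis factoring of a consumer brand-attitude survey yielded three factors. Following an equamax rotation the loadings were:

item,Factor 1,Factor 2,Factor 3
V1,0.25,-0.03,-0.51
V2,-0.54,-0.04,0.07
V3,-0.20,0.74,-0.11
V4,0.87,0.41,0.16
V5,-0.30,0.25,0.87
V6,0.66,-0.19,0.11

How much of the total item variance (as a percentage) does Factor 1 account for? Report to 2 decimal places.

27.94%

SS loadings for Factor 1 = 0.25² + (-0.54)² + (-0.20)² + 0.87² + (-0.30)² + 0.66² = 1.6766
With 6 standardized items, total variance = 6. Proportion = 1.6766/6 = 0.2794 → 27.94%.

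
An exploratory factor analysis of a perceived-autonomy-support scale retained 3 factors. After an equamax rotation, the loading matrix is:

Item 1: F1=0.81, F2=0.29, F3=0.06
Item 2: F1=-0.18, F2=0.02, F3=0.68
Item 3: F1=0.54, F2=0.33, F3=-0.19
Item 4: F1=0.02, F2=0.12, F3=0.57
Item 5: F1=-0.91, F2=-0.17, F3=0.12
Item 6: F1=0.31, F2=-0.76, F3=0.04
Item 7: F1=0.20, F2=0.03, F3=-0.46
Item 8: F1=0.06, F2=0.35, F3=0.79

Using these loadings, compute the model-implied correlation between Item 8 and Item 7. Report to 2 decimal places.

-0.34

r̂ = Σ λ_i·λ_j across factors = (0.06)(0.20) + (0.35)(0.03) + (0.79)(-0.46)
  = +0.0120 +0.0105 -0.3634 = -0.3409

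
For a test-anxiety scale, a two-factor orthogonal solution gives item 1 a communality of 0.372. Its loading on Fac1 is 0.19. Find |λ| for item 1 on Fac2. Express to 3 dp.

Under orthogonal rotation h² = Σλ², so λ_Fac2² = h² − (0.0361) = 0.372 − 0.0361 = 0.3359.
|λ| = √0.3359 = 0.5796.

0.580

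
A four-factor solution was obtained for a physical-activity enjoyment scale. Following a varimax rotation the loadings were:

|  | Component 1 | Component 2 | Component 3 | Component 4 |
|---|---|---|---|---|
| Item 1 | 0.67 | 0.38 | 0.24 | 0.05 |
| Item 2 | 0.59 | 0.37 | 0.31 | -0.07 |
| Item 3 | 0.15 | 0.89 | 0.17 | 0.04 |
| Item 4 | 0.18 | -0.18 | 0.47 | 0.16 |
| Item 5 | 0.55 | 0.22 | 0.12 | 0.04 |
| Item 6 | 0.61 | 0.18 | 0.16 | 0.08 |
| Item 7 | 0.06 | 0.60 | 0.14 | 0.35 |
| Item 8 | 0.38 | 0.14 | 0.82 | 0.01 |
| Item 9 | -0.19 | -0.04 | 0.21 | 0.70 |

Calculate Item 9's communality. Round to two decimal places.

0.57

h² = (-0.19)² + (-0.04)² + 0.21² + 0.70² = 0.0361 + 0.0016 + 0.0441 + 0.4900 = 0.5718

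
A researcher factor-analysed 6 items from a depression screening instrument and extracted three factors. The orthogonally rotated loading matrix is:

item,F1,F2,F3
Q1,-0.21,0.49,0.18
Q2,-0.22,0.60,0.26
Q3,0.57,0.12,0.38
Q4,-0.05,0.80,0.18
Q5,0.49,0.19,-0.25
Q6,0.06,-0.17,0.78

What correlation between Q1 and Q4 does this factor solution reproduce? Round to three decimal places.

0.435

r̂ = Σ λ_i·λ_j across factors = (-0.21)(-0.05) + (0.49)(0.80) + (0.18)(0.18)
  = +0.0105 +0.3920 +0.0324 = 0.4349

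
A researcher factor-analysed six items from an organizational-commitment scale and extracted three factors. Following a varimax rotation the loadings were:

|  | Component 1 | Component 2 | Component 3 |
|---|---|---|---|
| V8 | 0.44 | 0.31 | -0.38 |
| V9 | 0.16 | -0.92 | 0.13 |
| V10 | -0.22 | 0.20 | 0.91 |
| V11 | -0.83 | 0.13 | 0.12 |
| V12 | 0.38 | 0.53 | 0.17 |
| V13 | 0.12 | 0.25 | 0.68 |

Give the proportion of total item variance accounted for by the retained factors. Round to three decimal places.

SS loadings by factor: 1.1153, 1.3428, 1.4951; total = 3.9532.
Total variance with 6 standardized items is 6, so the solution explains 3.9532/6 = 0.6589.

0.659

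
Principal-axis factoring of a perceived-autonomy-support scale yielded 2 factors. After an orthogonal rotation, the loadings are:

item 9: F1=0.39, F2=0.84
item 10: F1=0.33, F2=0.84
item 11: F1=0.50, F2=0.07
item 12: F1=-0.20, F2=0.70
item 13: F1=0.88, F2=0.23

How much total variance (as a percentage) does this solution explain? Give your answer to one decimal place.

65.7%

Communalities: 0.8577, 0.8145, 0.2549, 0.5300, 0.8273; Σh² = 3.2844.
Total variance with 5 standardized items is 5, so the solution explains 3.2844/5 = 0.6569 = 65.69%.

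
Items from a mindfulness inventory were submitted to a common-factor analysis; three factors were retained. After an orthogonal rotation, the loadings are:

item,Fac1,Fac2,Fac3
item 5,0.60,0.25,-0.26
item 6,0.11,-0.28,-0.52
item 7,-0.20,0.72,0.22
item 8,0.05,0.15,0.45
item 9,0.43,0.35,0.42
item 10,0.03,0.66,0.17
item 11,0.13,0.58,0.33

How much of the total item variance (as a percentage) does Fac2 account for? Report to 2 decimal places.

SS loadings for Fac2 = 0.25² + (-0.28)² + 0.72² + 0.15² + 0.35² + 0.66² + 0.58² = 1.5763
With 7 standardized items, total variance = 7. Proportion = 1.5763/7 = 0.2252 → 22.52%.

22.52%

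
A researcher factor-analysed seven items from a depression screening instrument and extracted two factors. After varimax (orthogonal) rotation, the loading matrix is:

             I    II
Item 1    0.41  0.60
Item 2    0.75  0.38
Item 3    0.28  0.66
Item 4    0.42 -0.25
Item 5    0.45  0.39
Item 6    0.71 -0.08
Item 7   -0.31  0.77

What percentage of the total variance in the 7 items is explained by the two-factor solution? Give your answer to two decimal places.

50.60%

Communalities: 0.5281, 0.7069, 0.5140, 0.2389, 0.3546, 0.5105, 0.6890; Σh² = 3.5420.
Total variance with 7 standardized items is 7, so the solution explains 3.5420/7 = 0.5060 = 50.60%.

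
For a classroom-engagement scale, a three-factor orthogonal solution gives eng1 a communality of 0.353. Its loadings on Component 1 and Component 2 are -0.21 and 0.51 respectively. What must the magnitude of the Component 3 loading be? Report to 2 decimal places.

0.22

Under orthogonal rotation h² = Σλ², so λ_Component 3² = h² − (0.3042) = 0.353 − 0.3042 = 0.0488.
|λ| = √0.0488 = 0.2209.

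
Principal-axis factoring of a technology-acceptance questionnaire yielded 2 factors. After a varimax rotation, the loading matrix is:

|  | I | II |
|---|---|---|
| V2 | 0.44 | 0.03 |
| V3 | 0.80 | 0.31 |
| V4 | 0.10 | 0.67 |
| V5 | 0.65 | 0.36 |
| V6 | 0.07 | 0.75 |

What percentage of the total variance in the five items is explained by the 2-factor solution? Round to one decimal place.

50.2%

SS loadings by factor: 1.2710, 1.2380; total = 2.5090.
Total variance with 5 standardized items is 5, so the solution explains 2.5090/5 = 0.5018 = 50.18%.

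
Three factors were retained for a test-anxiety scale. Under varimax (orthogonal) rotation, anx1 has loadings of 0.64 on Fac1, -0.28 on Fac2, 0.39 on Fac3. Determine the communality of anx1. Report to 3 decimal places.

h² = 0.64² + (-0.28)² + 0.39² = 0.4096 + 0.0784 + 0.1521 = 0.6401

0.640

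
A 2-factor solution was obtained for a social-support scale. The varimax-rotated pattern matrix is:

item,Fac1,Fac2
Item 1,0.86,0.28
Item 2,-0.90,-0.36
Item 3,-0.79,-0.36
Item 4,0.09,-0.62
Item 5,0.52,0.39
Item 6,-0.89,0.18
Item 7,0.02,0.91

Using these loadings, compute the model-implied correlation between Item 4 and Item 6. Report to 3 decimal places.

-0.192

r̂ = Σ λ_i·λ_j across factors = (0.09)(-0.89) + (-0.62)(0.18)
  = -0.0801 -0.1116 = -0.1917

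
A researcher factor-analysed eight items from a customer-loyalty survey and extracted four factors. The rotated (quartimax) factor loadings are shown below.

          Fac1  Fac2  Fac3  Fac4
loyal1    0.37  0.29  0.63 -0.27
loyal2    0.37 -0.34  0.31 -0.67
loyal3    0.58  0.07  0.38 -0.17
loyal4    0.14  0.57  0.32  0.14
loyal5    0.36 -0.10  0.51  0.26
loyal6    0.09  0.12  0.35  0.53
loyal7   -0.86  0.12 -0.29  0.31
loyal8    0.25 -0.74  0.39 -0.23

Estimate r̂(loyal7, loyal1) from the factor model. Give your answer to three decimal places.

r̂ = Σ λ_i·λ_j across factors = (-0.86)(0.37) + (0.12)(0.29) + (-0.29)(0.63) + (0.31)(-0.27)
  = -0.3182 +0.0348 -0.1827 -0.0837 = -0.5498

-0.550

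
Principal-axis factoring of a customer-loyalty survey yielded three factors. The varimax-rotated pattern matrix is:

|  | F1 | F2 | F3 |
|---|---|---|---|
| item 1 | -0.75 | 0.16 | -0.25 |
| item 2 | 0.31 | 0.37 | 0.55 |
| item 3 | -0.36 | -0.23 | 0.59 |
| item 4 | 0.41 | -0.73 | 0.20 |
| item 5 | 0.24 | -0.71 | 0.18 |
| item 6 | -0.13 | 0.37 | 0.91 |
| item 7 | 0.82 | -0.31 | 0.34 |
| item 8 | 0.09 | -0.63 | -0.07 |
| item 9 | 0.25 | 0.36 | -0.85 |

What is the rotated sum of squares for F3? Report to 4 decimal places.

SS loadings for F3 = (-0.25)² + 0.55² + 0.59² + 0.20² + 0.18² + 0.91² + 0.34² + (-0.07)² + (-0.85)² = 0.0625 + 0.3025 + 0.3481 + 0.0400 + 0.0324 + 0.8281 + 0.1156 + 0.0049 + 0.7225 = 2.4566

2.4566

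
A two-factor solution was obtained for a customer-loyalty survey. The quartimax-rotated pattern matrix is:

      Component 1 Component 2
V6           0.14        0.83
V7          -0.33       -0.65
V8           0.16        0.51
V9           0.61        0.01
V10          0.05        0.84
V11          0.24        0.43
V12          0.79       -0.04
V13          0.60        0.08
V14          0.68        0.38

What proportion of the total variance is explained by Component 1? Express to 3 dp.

SS loadings for Component 1 = 0.14² + (-0.33)² + 0.16² + 0.61² + 0.05² + 0.24² + 0.79² + 0.60² + 0.68² = 2.0328
Proportion of variance = 2.0328 / 9 = 0.2259.

0.226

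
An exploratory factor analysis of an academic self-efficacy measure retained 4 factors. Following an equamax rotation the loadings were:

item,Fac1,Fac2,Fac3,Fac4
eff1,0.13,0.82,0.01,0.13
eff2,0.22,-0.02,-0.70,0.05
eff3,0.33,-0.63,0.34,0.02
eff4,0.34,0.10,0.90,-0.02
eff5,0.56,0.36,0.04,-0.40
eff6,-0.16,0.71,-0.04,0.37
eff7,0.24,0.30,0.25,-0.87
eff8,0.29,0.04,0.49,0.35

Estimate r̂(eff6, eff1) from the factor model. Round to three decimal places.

r̂ = Σ λ_i·λ_j across factors = (-0.16)(0.13) + (0.71)(0.82) + (-0.04)(0.01) + (0.37)(0.13)
  = -0.0208 +0.5822 -0.0004 +0.0481 = 0.6091

0.609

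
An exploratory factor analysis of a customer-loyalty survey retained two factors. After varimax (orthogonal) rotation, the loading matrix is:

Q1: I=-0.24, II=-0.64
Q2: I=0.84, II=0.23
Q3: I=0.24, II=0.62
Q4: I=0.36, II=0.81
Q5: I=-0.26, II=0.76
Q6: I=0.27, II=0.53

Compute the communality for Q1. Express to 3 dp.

h² = (-0.24)² + (-0.64)² = 0.0576 + 0.4096 = 0.4672

0.467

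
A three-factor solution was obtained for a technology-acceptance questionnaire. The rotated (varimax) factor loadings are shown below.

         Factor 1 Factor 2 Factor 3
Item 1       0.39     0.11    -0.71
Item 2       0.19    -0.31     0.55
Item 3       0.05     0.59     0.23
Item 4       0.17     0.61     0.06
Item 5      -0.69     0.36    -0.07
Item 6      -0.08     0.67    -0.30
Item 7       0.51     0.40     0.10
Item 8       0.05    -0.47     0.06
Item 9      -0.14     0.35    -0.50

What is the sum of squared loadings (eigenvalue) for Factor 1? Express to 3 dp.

0.984

SS loadings for Factor 1 = 0.39² + 0.19² + 0.05² + 0.17² + (-0.69)² + (-0.08)² + 0.51² + 0.05² + (-0.14)² = 0.1521 + 0.0361 + 0.0025 + 0.0289 + 0.4761 + 0.0064 + 0.2601 + 0.0025 + 0.0196 = 0.9843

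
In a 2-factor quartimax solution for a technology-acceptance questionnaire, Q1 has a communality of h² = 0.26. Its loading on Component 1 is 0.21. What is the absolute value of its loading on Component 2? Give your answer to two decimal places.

Under orthogonal rotation h² = Σλ², so λ_Component 2² = h² − (0.0441) = 0.26 − 0.0441 = 0.2159.
|λ| = √0.2159 = 0.4647.

0.46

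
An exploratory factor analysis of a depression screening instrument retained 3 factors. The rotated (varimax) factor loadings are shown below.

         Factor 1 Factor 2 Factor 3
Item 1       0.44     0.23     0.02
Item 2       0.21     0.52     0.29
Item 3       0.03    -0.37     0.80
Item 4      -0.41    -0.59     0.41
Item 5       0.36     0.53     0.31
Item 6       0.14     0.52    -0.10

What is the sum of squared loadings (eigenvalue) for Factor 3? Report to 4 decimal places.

0.9987

SS loadings for Factor 3 = 0.02² + 0.29² + 0.80² + 0.41² + 0.31² + (-0.10)² = 0.0004 + 0.0841 + 0.6400 + 0.1681 + 0.0961 + 0.0100 = 0.9987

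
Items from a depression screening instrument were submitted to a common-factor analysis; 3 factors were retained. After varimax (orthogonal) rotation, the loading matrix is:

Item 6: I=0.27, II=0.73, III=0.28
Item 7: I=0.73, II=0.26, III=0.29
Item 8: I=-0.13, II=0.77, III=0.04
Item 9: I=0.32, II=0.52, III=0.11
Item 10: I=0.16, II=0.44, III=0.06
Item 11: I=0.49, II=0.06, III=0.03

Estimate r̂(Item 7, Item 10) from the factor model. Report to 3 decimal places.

0.249

r̂ = Σ λ_i·λ_j across factors = (0.73)(0.16) + (0.26)(0.44) + (0.29)(0.06)
  = +0.1168 +0.1144 +0.0174 = 0.2486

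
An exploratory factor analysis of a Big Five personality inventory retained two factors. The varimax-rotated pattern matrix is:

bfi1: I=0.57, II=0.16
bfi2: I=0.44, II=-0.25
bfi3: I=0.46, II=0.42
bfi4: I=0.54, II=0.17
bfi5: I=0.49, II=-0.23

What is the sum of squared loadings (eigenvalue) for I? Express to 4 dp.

1.2618

SS loadings for I = 0.57² + 0.44² + 0.46² + 0.54² + 0.49² = 0.3249 + 0.1936 + 0.2116 + 0.2916 + 0.2401 = 1.2618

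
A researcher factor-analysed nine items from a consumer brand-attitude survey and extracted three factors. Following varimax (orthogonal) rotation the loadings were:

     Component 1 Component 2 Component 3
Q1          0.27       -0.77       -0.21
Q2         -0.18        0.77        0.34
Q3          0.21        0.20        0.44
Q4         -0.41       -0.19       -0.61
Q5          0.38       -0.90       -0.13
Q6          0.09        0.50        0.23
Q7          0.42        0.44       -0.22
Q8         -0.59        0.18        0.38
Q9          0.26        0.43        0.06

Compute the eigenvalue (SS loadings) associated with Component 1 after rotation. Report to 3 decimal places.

SS loadings for Component 1 = 0.27² + (-0.18)² + 0.21² + (-0.41)² + 0.38² + 0.09² + 0.42² + (-0.59)² + 0.26² = 0.0729 + 0.0324 + 0.0441 + 0.1681 + 0.1444 + 0.0081 + 0.1764 + 0.3481 + 0.0676 = 1.0621

1.062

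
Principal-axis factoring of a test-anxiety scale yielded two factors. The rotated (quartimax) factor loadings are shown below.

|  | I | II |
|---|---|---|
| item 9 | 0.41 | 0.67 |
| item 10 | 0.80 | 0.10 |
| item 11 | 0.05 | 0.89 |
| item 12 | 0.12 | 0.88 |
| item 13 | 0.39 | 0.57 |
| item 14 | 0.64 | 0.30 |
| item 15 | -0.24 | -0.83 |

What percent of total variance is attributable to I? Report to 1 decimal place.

20.6%

SS loadings for I = 0.41² + 0.80² + 0.05² + 0.12² + 0.39² + 0.64² + (-0.24)² = 1.4443
With 7 standardized items, total variance = 7. Proportion = 1.4443/7 = 0.2063 → 20.63%.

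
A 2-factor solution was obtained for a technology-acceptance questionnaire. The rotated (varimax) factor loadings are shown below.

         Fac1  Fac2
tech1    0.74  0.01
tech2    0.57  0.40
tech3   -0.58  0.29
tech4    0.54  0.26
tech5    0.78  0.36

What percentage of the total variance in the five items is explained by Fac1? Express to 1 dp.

SS loadings for Fac1 = 0.74² + 0.57² + (-0.58)² + 0.54² + 0.78² = 2.1089
With 5 standardized items, total variance = 5. Proportion = 2.1089/5 = 0.4218 → 42.18%.

42.2%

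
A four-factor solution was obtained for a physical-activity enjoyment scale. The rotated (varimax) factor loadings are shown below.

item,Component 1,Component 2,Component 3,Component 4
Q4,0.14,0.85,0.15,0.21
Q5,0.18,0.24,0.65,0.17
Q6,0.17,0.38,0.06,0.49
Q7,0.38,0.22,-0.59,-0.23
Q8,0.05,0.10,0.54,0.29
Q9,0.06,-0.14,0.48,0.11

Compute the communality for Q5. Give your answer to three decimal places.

h² = 0.18² + 0.24² + 0.65² + 0.17² = 0.0324 + 0.0576 + 0.4225 + 0.0289 = 0.5414

0.541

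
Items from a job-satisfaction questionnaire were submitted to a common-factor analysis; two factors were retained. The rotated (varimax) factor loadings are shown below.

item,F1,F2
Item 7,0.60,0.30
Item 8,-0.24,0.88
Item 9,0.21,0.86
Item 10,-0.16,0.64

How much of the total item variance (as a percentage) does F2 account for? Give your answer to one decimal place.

SS loadings for F2 = 0.30² + 0.88² + 0.86² + 0.64² = 2.0136
With 4 standardized items, total variance = 4. Proportion = 2.0136/4 = 0.5034 → 50.34%.

50.3%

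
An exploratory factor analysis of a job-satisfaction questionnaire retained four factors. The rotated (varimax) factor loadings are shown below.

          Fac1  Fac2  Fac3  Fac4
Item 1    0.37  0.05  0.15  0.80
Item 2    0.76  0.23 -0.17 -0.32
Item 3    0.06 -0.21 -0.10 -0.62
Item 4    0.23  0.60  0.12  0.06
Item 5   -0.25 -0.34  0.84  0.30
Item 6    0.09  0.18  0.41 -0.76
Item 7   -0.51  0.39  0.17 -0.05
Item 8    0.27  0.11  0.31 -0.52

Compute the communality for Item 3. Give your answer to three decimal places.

0.442

h² = 0.06² + (-0.21)² + (-0.10)² + (-0.62)² = 0.0036 + 0.0441 + 0.0100 + 0.3844 = 0.4421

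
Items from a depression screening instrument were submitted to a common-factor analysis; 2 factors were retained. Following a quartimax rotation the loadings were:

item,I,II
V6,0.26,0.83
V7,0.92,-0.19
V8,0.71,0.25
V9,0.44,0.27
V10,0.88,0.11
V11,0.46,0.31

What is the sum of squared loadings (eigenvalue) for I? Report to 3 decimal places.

SS loadings for I = 0.26² + 0.92² + 0.71² + 0.44² + 0.88² + 0.46² = 0.0676 + 0.8464 + 0.5041 + 0.1936 + 0.7744 + 0.2116 = 2.5977

2.598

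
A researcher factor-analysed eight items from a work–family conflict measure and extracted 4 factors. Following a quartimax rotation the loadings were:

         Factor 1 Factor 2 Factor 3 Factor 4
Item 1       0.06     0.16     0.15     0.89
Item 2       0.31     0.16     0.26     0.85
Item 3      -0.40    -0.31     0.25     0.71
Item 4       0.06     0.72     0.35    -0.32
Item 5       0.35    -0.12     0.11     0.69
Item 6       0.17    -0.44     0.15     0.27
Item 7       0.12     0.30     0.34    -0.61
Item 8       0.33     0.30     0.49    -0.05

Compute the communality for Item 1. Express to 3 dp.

h² = 0.06² + 0.16² + 0.15² + 0.89² = 0.0036 + 0.0256 + 0.0225 + 0.7921 = 0.8438

0.844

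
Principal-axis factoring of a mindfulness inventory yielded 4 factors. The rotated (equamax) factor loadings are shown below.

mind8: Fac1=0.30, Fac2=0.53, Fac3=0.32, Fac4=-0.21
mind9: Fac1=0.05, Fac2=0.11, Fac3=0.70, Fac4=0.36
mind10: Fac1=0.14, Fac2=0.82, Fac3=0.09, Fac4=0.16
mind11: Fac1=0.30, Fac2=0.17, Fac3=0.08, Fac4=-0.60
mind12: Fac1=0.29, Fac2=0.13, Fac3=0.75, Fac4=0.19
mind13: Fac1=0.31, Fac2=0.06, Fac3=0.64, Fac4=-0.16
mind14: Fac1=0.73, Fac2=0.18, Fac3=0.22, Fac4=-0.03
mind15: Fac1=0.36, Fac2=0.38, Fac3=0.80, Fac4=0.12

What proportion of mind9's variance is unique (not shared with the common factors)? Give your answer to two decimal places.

0.37

h² = 0.05² + 0.11² + 0.70² + 0.36² = 0.0025 + 0.0121 + 0.4900 + 0.1296 = 0.6342
Uniqueness u² = 1 − h² = 1 − 0.6342 = 0.3658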